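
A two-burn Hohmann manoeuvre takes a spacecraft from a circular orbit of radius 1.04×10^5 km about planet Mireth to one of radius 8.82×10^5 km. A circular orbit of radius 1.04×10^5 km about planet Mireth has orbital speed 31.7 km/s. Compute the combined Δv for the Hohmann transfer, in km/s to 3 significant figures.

From the circular-orbit relation v² = μ/r at r = 1.04×10^5 km: μ = v²r = (31.7)² × 1.04×10^5 = 1.04509×10^8 km³/s².
The Hohmann ellipse has a_t = (r₁ + r₂)/2 = 4.930×10^5 km.
At r₁ the circular-orbit speed is v₁ = √(μ/r₁) = 31.70 km/s.
On the transfer ellipse at r₁, vis-viva gives v_p = √[μ(2/r₁ − 1/a_t)] = 42.40 km/s.
First burn Δv₁ = |v_p − v₁| = 10.70 km/s.
At r₂, v₂ = √(μ/r₂) = 10.8853 km/s.
Transfer-orbit speed at r₂: v_a = √[μ(2/r₂ − 1/a_t)] = 4.99960 km/s.
Second burn Δv₂ = |v₂ − v_a| = 5.886 km/s.
Total Δv = Δv₁ + Δv₂ = 16.59 km/s.

Δv = 16.6 km/s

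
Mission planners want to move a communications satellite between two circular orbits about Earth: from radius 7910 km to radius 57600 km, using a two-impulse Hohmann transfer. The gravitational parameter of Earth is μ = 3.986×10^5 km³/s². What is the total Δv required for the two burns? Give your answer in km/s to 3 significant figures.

Semi-major axis of the transfer orbit: a_t = (7910 + 57600)/2 = 32755 km.
At r₁ the circular-orbit speed is v₁ = √(μ/r₁) = 7.099 km/s.
Transfer-orbit speed at r₁ (vis-viva equation): v_p = √[μ(2/r₁ − 1/a_t)] = 9.414 km/s.
First burn Δv₁ = |v_p − v₁| = 2.315 km/s.
Circular speed at r₂: v₂ = √(μ/r₂) = 2.631 km/s.
Transfer-orbit speed at r₂: v_a = √[μ(2/r₂ − 1/a_t)] = 1.293 km/s.
Second burn Δv₂ = |v₂ − v_a| = 1.338 km/s.
Total Δv = Δv₁ + Δv₂ = 3.653 km/s.

Δv = 3.65 km/s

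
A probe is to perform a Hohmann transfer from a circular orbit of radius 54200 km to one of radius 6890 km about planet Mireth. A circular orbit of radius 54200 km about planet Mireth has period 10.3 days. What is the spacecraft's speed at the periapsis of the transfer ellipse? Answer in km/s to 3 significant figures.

From Kepler's third law T² = 4π²r³/μ at r = 54200 km, T = 10.3 days = 10.3 × 86400 s = 8.8992×10^5 s: μ = 4π²r³/T² = 7936.99 km³/s².
Transfer-ellipse semi-major axis a_t = (r₁ + r₂)/2 = (54200 + 6890)/2 = 30545 km.
At periapsis, r = 6890 km.
Vis-viva: v = √[μ(2/r − 1/a_t)] = √[7936.99 × (2/6890 − 1/30545)] = 1.430 km/s.

v = 1.43 km/s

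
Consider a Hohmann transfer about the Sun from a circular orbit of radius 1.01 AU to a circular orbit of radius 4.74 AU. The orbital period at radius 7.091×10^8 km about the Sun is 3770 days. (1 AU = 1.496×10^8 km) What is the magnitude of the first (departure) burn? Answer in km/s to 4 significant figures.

Δv₁ = 8.416 km/s

From Kepler's third law T² = 4π²r³/μ at r = 7.091×10^8 km, T = 3770 days = 3770 × 86400 s = 3.25728×10^8 s: μ = 4π²r³/T² = 1.32670×10^11 km³/s².
In km: r₁ = 1.01 × 1.496×10^8 = 1.51096×10^8 km; r₂ = 4.74 × 1.496×10^8 = 7.09104×10^8 km.
Semi-major axis of the transfer orbit: a_t = (1.51096×10^8 + 7.09104×10^8)/2 = 4.301×10^8 km.
Circular speed at r = 1.51096×10^8 km: v_c = √(μ/r) = 29.632 km/s.
Vis-viva on the transfer ellipse at r = 1.51096×10^8 km gives v_t = √[μ(2/r − 1/a_t)] = 38.048 km/s.
Δv₁ = |v_t − v_c| = |38.048 − 29.632| = 8.416 km/s.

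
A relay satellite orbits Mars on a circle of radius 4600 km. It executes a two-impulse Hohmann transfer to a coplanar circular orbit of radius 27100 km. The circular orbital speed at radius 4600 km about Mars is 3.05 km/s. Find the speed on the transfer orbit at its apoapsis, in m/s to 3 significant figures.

From the circular-orbit relation v² = μ/r at r = 4600 km: μ = v²r = (3.05)² × 4600 = 42791.5 km³/s².
The Hohmann ellipse has a_t = (r₁ + r₂)/2 = 15850 km.
The apoapsis of the transfer ellipse is at r = 27100 km.
Applying v² = μ(2/r − 1/a_t): v = 0.6770 km/s.

v = 677 m/s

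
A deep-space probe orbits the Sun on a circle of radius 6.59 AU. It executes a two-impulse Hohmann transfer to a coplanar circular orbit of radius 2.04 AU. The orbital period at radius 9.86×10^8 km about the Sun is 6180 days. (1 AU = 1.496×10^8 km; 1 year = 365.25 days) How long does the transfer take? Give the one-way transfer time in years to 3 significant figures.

t = 4.48 years

From Kepler's third law T² = 4π²r³/μ at r = 9.86×10^8 km, T = 6180 days = 6180 × 86400 s = 5.33952×10^8 s: μ = 4π²r³/T² = 1.32735×10^11 km³/s².
In km: r₁ = 6.59 × 1.496×10^8 = 9.85864×10^8 km; r₂ = 2.04 × 1.496×10^8 = 3.05184×10^8 km.
Semi-major axis of the transfer orbit: a_t = (9.85864×10^8 + 3.05184×10^8)/2 = 6.45524×10^8 km.
Transfer time t = π√(a_t³/μ) = π√((6.45524×10^8)³ / 1.32735×10^11) = 1.414×10^8 s.
Converting: 1.414×10^8 s ÷ 3.15576×10^7 s/year (365.25 × 86400) = 4.48 years.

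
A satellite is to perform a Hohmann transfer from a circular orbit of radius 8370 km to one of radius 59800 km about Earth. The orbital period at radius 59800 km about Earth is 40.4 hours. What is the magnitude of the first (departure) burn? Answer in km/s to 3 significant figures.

From Kepler's third law T² = 4π²r³/μ at r = 59800 km, T = 40.4 hours = 40.4 × 3600 s = 1.4544×10^5 s: μ = 4π²r³/T² = 3.99113×10^5 km³/s².
The Hohmann ellipse has a_t = (r₁ + r₂)/2 = 34085 km.
On the circular orbit at r = 8370 km, v_c = √(μ/r) = 6.905 km/s.
Transfer-orbit speed at the same r (vis-viva, a = a_t): v_t = √[μ(2/r − 1/a_t)] = 9.146 km/s.
Δv₁ = |v_t − v_c| = |9.146 − 6.905| = 2.241 km/s.

Δv₁ = 2.24 km/s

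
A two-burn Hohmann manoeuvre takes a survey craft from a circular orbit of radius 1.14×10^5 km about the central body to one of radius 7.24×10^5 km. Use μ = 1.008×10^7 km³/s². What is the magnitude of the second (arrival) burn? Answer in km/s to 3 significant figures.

Δv₂ = 1.79 km/s

Transfer-ellipse semi-major axis a_t = (r₁ + r₂)/2 = (1.140×10^5 + 7.240×10^5)/2 = 4.190×10^5 km.
On the circular orbit at r = 7.240×10^5 km, v_c = √(μ/r) = 3.731 km/s.
Transfer-orbit speed at the same r (vis-viva, a = a_t): v_t = √[μ(2/r − 1/a_t)] = 1.946 km/s.
Δv₂ = |v_t − v_c| = |1.946 − 3.731| = 1.785 km/s.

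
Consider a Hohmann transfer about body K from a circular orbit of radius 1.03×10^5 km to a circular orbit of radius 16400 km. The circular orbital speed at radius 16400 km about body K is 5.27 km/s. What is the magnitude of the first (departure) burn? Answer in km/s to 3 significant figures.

Δv₁ = 1.00 km/s

From the circular-orbit relation v² = μ/r at r = 16400 km: μ = v²r = (5.27)² × 16400 = 4.55476×10^5 km³/s².
Transfer-ellipse semi-major axis a_t = (r₁ + r₂)/2 = (1.030×10^5 + 16400)/2 = 59700 km.
On the circular orbit at r = 1.030×10^5 km, v_c = √(μ/r) = 2.103 km/s.
Vis-viva on the transfer ellipse at r = 1.030×10^5 km gives v_t = √[μ(2/r − 1/a_t)] = 1.102 km/s.
Δv₁ = |v_t − v_c| = |1.102 − 2.103| = 1.001 km/s.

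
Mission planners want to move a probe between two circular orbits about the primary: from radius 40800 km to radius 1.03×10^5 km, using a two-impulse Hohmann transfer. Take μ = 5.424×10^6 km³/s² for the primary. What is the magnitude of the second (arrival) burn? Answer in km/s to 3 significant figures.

Transfer-ellipse semi-major axis a_t = (r₁ + r₂)/2 = (40800 + 1.030×10^5)/2 = 71900 km.
Circular speed at r = 1.030×10^5 km: v_c = √(μ/r) = 7.2567 km/s.
Transfer-orbit speed at the same r (vis-viva, a = a_t): v_t = √[μ(2/r − 1/a_t)] = 5.4665 km/s.
Δv₂ = |v_t − v_c| = |5.4665 − 7.2567| = 1.790 km/s.

Δv₂ = 1.79 km/s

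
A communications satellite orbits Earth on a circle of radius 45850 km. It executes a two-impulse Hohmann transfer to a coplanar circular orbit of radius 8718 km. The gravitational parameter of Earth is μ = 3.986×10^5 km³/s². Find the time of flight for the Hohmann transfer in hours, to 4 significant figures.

The Hohmann ellipse has a_t = (r₁ + r₂)/2 = 27284 km.
Half the transfer-orbit period gives t = π√(a_t³/μ) = 22426 s.
Converting: 22426 s ÷ 3600 s/hour = 6.229 hours.

t = 6.229 hours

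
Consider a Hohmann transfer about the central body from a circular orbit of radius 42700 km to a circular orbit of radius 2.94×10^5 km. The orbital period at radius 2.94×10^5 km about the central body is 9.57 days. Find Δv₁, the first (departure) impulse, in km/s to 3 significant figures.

From Kepler's third law T² = 4π²r³/μ at r = 2.94×10^5 km, T = 9.57 days = 9.57 × 86400 s = 8.26848×10^5 s: μ = 4π²r³/T² = 1.46741×10^6 km³/s².
The Hohmann ellipse has a_t = (r₁ + r₂)/2 = 1.6835×10^5 km.
Circular speed at r = 42700 km: v_c = √(μ/r) = 5.862 km/s.
Transfer-orbit speed at the same r (vis-viva, a = a_t): v_t = √[μ(2/r − 1/a_t)] = 7.747 km/s.
Δv₁ = |v_t − v_c| = |7.747 − 5.862| = 1.885 km/s.

Δv₁ = 1.88 km/s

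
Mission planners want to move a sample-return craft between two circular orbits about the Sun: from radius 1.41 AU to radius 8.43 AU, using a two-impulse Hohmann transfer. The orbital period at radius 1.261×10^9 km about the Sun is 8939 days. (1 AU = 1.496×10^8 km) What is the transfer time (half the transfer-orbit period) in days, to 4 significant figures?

From Kepler's third law T² = 4π²r³/μ at r = 1.261×10^9 km, T = 8939 days = 8939 × 86400 s = 7.723296×10^8 s: μ = 4π²r³/T² = 1.32709×10^11 km³/s².
In km: r₁ = 1.41 × 1.496×10^8 = 2.10936×10^8 km; r₂ = 8.43 × 1.496×10^8 = 1.261128×10^9 km.
The Hohmann ellipse has a_t = (r₁ + r₂)/2 = 7.36032×10^8 km.
Half the transfer-orbit period gives t = π√(a_t³/μ) = 1.722×10^8 s.
Converting: 1.722×10^8 s ÷ 86400 s/day = 1993 days.

t = 1993 days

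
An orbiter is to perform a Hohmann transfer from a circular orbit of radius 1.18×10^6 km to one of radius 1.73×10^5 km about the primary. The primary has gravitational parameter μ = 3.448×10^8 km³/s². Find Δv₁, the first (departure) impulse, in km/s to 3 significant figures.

The Hohmann ellipse has a_t = (r₁ + r₂)/2 = 6.765×10^5 km.
On the circular orbit at r = 1.180×10^6 km, v_c = √(μ/r) = 17.094 km/s.
Vis-viva on the transfer ellipse at r = 1.180×10^6 km gives v_t = √[μ(2/r − 1/a_t)] = 8.6443 km/s.
Δv₁ = |v_t − v_c| = |8.6443 − 17.094| = 8.450 km/s.

Δv₁ = 8.45 km/s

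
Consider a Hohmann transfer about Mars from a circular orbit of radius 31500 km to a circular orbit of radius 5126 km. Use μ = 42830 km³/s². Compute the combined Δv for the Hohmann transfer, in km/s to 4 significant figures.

The Hohmann ellipse has a_t = (r₁ + r₂)/2 = 18313 km.
At r₁ the circular-orbit speed is v₁ = √(μ/r₁) = 1.166 km/s.
Transfer-orbit speed at r₁ (v² = μ(2/r − 1/a)): v_a = √[μ(2/r₁ − 1/a_t)] = 0.6169 km/s.
First burn Δv₁ = |v_a − v₁| = 0.5491 km/s.
At r₂, v₂ = √(μ/r₂) = 2.8906 km/s.
Transfer-orbit speed at r₂: v_p = √[μ(2/r₂ − 1/a_t)] = 3.7911 km/s.
Second burn Δv₂ = |v₂ − v_p| = 0.9005 km/s.
Δv = Δv₁ + Δv₂ = 0.5491 + 0.9005 = 1.450 km/s.

Δv = 1.450 km/s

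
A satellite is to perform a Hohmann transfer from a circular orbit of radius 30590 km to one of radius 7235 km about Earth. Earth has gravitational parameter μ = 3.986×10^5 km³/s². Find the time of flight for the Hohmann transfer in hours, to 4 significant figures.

t = 3.595 hours

Semi-major axis of the transfer orbit: a_t = (30590 + 7235)/2 = 18912.5 km.
Transfer time t = π√(a_t³/μ) = π√((18912.5)³ / 3.986×10^5) = 12942 s.
Converting: 12942 s ÷ 3600 s/hour = 3.595 hours.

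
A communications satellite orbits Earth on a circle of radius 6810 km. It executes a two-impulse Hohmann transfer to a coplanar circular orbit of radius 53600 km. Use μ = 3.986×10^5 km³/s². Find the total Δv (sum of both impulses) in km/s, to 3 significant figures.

Δv = 3.97 km/s

Transfer-ellipse semi-major axis a_t = (r₁ + r₂)/2 = (6810 + 53600)/2 = 30205 km.
At r₁ the circular-orbit speed is v₁ = √(μ/r₁) = 7.65059 km/s.
Transfer-orbit speed at r₁ (vis-viva): v_p = √[μ(2/r₁ − 1/a_t)] = 10.1915 km/s.
First burn Δv₁ = |v_p − v₁| = 2.541 km/s.
Circular speed at r₂: v₂ = √(μ/r₂) = 2.727 km/s.
Transfer-orbit speed at r₂: v_a = √[μ(2/r₂ − 1/a_t)] = 1.295 km/s.
Second burn Δv₂ = |v₂ − v_a| = 1.432 km/s.
Total Δv = Δv₁ + Δv₂ = 3.973 km/s.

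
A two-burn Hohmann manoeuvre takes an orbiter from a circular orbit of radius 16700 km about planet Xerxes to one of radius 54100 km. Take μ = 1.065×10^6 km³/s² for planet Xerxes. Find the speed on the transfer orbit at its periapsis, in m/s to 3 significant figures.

Semi-major axis of the transfer orbit: a_t = (16700 + 54100)/2 = 35400 km.
The periapsis of the transfer ellipse is at r = 16700 km.
Applying v² = μ(2/r − 1/a_t): v = 9.872 km/s.

v = 9870 m/s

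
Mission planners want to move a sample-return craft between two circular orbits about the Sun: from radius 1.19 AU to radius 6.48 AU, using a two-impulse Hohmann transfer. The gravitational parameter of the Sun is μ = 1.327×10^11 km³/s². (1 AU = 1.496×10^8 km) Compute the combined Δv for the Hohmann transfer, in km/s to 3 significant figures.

In km: r₁ = 1.19 × 1.496×10^8 = 1.78024×10^8 km; r₂ = 6.48 × 1.496×10^8 = 9.69408×10^8 km.
The Hohmann ellipse has a_t = (r₁ + r₂)/2 = 5.73716×10^8 km.
Circular speed at r₁: v₁ = √(μ/r₁) = √(1.327×10^11/1.78024×10^8) = 27.30211 km/s.
On the transfer ellipse at r₁, vis-viva equation gives v_p = √[μ(2/r₁ − 1/a_t)] = 35.48959 km/s.
First burn Δv₁ = |v_p − v₁| = 8.187 km/s.
At r₂, v₂ = √(μ/r₂) = 11.70 km/s.
Transfer-orbit speed at r₂: v_a = √[μ(2/r₂ − 1/a_t)] = 6.517 km/s.
Second burn Δv₂ = |v₂ − v_a| = 5.183 km/s.
Δv = Δv₁ + Δv₂ = 8.187 + 5.183 = 13.37 km/s.

Δv = 13.4 km/s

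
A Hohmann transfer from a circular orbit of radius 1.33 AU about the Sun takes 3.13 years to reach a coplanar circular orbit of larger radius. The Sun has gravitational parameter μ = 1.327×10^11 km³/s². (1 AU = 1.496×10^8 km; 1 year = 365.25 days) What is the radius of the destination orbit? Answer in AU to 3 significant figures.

In km: r₁ = 1.33 × 1.496×10^8 = 1.98968×10^8 km.
Transfer time t = 3.13 years × 365.25 × 86400 s = 9.8775288×10^7 s, and t = π√(a_t³/μ).
So a_t = (μ t²/π²)^(1/3) = (1.327×10^11 × (9.8775288×10^7)² / π²)^(1/3) = 5.0811×10^8 km.
Since a_t = (r₁ + r₂)/2, r₂ = 2a_t − r₁ = 2×5.0811×10^8 − 1.98968×10^8 = 8.17252×10^8 km.
In AU: r₂ = 8.17252×10^8 / 1.496×10^8 = 5.46 AU.

r₂ = 5.46 AU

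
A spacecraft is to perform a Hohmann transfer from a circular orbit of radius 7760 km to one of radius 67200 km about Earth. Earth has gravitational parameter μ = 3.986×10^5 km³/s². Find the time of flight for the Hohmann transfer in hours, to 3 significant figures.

The Hohmann ellipse has a_t = (r₁ + r₂)/2 = 37480 km.
Transfer time t = π√(a_t³/μ) = π√((37480)³ / 3.986×10^5) = 36110 s.
Converting: 36110 s ÷ 3600 s/hour = 10.0 hours.

t = 10.0 hours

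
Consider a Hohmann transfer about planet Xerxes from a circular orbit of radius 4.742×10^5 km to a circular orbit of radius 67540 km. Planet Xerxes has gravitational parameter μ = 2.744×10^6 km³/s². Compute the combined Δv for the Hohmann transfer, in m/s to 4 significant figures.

Δv = 3264 m/s

Transfer-ellipse semi-major axis a_t = (r₁ + r₂)/2 = (4.742×10^5 + 67540)/2 = 2.7087×10^5 km.
At r₁ the circular-orbit speed is v₁ = √(μ/r₁) = 2.4055 km/s.
On the transfer ellipse at r₁, vis-viva equation gives v_a = √[μ(2/r₁ − 1/a_t)] = 1.2012 km/s.
First burn Δv₁ = |v_a − v₁| = 1.204 km/s.
At r₂, v₂ = √(μ/r₂) = 6.374 km/s.
Transfer-orbit speed at r₂: v_p = √[μ(2/r₂ − 1/a_t)] = 8.434 km/s.
Second burn Δv₂ = |v₂ − v_p| = 2.060 km/s.
Total Δv = Δv₁ + Δv₂ = 3.264 km/s.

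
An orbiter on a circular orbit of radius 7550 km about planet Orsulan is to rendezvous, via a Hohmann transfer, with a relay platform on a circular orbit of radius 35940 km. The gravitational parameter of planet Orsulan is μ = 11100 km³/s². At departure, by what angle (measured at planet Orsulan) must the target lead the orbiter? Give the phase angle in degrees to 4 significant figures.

φ = 95.29°

Semi-major axis of the transfer orbit: a_t = (7550 + 35940)/2 = 21745 km.
The half-period of the transfer ellipse is t = π√(a_t³/μ) = 95615 s.
Target angular speed ω₂ = √(μ/r₂³) = 1.5463×10^-5 rad/s.
Angle swept by the target during transfer: ω₂·t = 1.4785 rad = 84.71°.
The orbiter traverses 180° on the transfer ellipse, so the target must lead by 180° − 84.71° = 95.29°.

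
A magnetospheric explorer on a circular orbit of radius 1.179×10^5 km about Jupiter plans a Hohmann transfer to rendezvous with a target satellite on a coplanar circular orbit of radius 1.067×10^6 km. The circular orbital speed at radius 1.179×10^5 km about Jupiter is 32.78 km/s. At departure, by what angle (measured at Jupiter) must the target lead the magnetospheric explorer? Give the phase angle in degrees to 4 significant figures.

From the circular-orbit relation v² = μ/r at r = 1.179×10^5 km: μ = v²r = (32.78)² × 1.179×10^5 = 1.26687×10^8 km³/s².
Semi-major axis of the transfer orbit: a_t = (1.179×10^5 + 1.067×10^6)/2 = 5.9245×10^5 km.
The half-period of the transfer ellipse is t = π√(a_t³/μ) = 1.2728×10^5 s.
The target's mean motion on its circular orbit is ω₂ = √(μ/r₂³) = 1.0212×10^-5 rad/s.
Angle swept by the target during transfer: ω₂·t = 1.2998 rad = 74.47°.
The magnetospheric explorer traverses 180° on the transfer ellipse, so the target must lead by 180° − 74.47° = 105.5°.

φ = 105.5°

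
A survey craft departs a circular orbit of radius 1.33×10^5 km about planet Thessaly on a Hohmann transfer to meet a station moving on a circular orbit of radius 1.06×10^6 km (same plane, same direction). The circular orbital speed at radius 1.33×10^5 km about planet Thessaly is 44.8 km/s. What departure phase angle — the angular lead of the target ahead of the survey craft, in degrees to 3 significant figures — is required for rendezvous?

φ = 104°

From the circular-orbit relation v² = μ/r at r = 1.33×10^5 km: μ = v²r = (44.8)² × 1.33×10^5 = 2.66936×10^8 km³/s².
The Hohmann ellipse has a_t = (r₁ + r₂)/2 = 5.965×10^5 km.
The half-period of the transfer ellipse is t = π√(a_t³/μ) = 88590 s.
The target's mean motion on its circular orbit is ω₂ = √(μ/r₂³) = 1.497×10^-5 rad/s.
Angle swept by the target during transfer: ω₂·t = 1.3262 rad = 75.99°.
The survey craft traverses 180° on the transfer ellipse, so the target must lead by 180° − 75.99° = 104°.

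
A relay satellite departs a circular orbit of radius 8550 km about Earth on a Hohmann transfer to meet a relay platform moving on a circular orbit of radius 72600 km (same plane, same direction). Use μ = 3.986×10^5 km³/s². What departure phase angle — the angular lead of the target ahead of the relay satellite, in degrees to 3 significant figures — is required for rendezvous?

The Hohmann ellipse has a_t = (r₁ + r₂)/2 = 40575 km.
The half-period of the transfer ellipse is t = π√(a_t³/μ) = 40670 s.
The target's mean motion on its circular orbit is ω₂ = √(μ/r₂³) = 3.2275×10^-5 rad/s.
Angle swept by the target during transfer: ω₂·t = 1.3126 rad = 75.21°.
Arrival is 180° from departure on the ellipse, so φ = 180° − 75.21° = 105°.

φ = 105°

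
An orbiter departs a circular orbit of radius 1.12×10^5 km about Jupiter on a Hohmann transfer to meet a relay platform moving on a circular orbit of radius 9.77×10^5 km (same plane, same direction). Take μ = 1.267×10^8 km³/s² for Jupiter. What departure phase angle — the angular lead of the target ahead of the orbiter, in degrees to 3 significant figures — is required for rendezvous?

φ = 105°

Transfer-ellipse semi-major axis a_t = (r₁ + r₂)/2 = (1.120×10^5 + 9.770×10^5)/2 = 5.445×10^5 km.
The half-period of the transfer ellipse is t = π√(a_t³/μ) = 1.121×10^5 s.
Target angular speed ω₂ = √(μ/r₂³) = 1.166×10^-5 rad/s.
Angle swept by the target during transfer: ω₂·t = 1.307 rad = 74.89°.
Arrival is 180° from departure on the ellipse, so φ = 180° − 74.89° = 105°.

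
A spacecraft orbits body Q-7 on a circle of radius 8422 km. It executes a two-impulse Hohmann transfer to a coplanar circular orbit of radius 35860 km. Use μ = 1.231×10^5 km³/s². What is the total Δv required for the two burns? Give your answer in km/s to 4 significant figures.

Δv = 1.752 km/s

Transfer-ellipse semi-major axis a_t = (r₁ + r₂)/2 = (8422 + 35860)/2 = 22141 km.
At r₁ the circular-orbit speed is v₁ = √(μ/r₁) = 3.8232 km/s.
On the transfer ellipse at r₁, v² = μ(2/r − 1/a) gives v_p = √[μ(2/r₁ − 1/a_t)] = 4.8655 km/s.
First burn Δv₁ = |v_p − v₁| = 1.042 km/s.
At r₂, v₂ = √(μ/r₂) = 1.8528 km/s.
Transfer-orbit speed at r₂: v_a = √[μ(2/r₂ − 1/a_t)] = 1.1427 km/s.
Second burn Δv₂ = |v₂ − v_a| = 0.7101 km/s.
Total Δv = Δv₁ + Δv₂ = 1.752 km/s.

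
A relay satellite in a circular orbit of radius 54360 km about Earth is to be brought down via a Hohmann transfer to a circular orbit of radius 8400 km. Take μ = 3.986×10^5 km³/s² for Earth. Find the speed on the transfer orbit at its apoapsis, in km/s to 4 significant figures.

The Hohmann ellipse has a_t = (r₁ + r₂)/2 = 31380 km.
At apoapsis, r = 54360 km.
Vis-viva: v = √[μ(2/r − 1/a_t)] = √[3.986×10^5 × (2/54360 − 1/31380)] = 1.401 km/s.

v = 1.401 km/s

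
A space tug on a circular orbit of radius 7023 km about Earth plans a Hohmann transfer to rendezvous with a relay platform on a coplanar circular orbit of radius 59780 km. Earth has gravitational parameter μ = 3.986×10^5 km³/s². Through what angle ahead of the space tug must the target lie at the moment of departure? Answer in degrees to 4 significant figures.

Transfer-ellipse semi-major axis a_t = (r₁ + r₂)/2 = (7023 + 59780)/2 = 33401.5 km.
The half-period of the transfer ellipse is t = π√(a_t³/μ) = 30376 s.
Target angular speed ω₂ = √(μ/r₂³) = 4.3195×10^-5 rad/s.
Angle swept by the target during transfer: ω₂·t = 1.3121 rad = 75.18°.
Arrival is 180° from departure on the ellipse, so φ = 180° − 75.18° = 104.8°.

φ = 104.8°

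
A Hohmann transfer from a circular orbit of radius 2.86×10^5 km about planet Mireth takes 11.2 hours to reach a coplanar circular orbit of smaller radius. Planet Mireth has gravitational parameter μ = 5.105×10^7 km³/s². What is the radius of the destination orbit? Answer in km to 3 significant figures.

r₂ = 1.21×10^5 km

Transfer time t = 11.2 hours = 40320 s, and t = π√(a_t³/μ).
So a_t = (μ t²/π²)^(1/3) = (5.105×10^7 × (40320)² / π²)^(1/3) = 2.0335×10^5 km.
Since a_t = (r₁ + r₂)/2, r₂ = 2a_t − r₁ = 2×2.0335×10^5 − 2.860×10^5 = 1.207×10^5 km.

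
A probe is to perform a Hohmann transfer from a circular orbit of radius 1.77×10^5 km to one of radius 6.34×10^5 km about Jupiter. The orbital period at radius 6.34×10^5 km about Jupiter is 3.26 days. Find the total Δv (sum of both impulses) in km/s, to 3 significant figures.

Δv = 11.5 km/s

From Kepler's third law T² = 4π²r³/μ at r = 6.34×10^5 km, T = 3.26 days = 3.26 × 86400 s = 2.81664×10^5 s: μ = 4π²r³/T² = 1.26813×10^8 km³/s².
Semi-major axis of the transfer orbit: a_t = (1.770×10^5 + 6.340×10^5)/2 = 4.055×10^5 km.
Circular speed at r₁: v₁ = √(μ/r₁) = √(1.26813×10^8/1.770×10^5) = 26.767 km/s.
On the transfer ellipse at r₁, vis-viva gives v_p = √[μ(2/r₁ − 1/a_t)] = 33.469 km/s.
First burn Δv₁ = |v_p − v₁| = 6.702 km/s.
Circular speed at r₂: v₂ = √(μ/r₂) = 14.143 km/s.
Transfer-orbit speed at r₂: v_a = √[μ(2/r₂ − 1/a_t)] = 9.3439 km/s.
Second burn Δv₂ = |v₂ − v_a| = 4.799 km/s.
Total Δv = Δv₁ + Δv₂ = 11.50 km/s.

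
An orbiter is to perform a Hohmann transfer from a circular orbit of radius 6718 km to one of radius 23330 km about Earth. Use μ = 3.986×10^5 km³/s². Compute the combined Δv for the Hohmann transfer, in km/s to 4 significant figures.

Δv = 3.265 km/s

The Hohmann ellipse has a_t = (r₁ + r₂)/2 = 15024 km.
At r₁ the circular-orbit speed is v₁ = √(μ/r₁) = 7.703 km/s.
On the transfer ellipse at r₁, v² = μ(2/r − 1/a) gives v_p = √[μ(2/r₁ − 1/a_t)] = 9.599 km/s.
First burn Δv₁ = |v_p − v₁| = 1.896 km/s.
At r₂, v₂ = √(μ/r₂) = 4.133 km/s.
Transfer-orbit speed at r₂: v_a = √[μ(2/r₂ − 1/a_t)] = 2.764 km/s.
Second burn Δv₂ = |v₂ − v_a| = 1.369 km/s.
Total Δv = Δv₁ + Δv₂ = 3.265 km/s.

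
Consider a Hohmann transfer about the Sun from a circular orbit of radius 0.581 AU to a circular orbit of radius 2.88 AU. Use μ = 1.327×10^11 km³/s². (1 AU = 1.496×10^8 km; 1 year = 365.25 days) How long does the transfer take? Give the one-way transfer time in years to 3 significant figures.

In km: r₁ = 0.581 × 1.496×10^8 = 8.69176×10^7 km; r₂ = 2.88 × 1.496×10^8 = 4.30848×10^8 km.
Transfer-ellipse semi-major axis a_t = (r₁ + r₂)/2 = (8.69176×10^7 + 4.30848×10^8)/2 = 2.588828×10^8 km.
Transfer time t = π√(a_t³/μ) = π√((2.588828×10^8)³ / 1.327×10^11) = 3.592×10^7 s.
Converting: 3.592×10^7 s ÷ 3.15576×10^7 s/year (365.25 × 86400) = 1.14 years.

t = 1.14 years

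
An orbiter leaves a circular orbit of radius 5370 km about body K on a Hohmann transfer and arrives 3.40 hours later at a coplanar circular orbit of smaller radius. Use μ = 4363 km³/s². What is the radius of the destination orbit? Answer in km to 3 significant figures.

Transfer time t = 3.40 hours = 12240 s, and t = π√(a_t³/μ).
So a_t = (μ t²/π²)^(1/3) = (4363 × (12240)² / π²)^(1/3) = 4045.9 km.
Since a_t = (r₁ + r₂)/2, r₂ = 2a_t − r₁ = 2×4045.9 − 5370 = 2721.8 km.

r₂ = 2720 km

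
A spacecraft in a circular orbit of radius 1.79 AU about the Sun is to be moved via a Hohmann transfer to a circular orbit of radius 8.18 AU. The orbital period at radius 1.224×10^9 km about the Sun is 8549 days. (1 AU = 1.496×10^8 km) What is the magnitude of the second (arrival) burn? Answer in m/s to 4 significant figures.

Δv₂ = 4173 m/s

From Kepler's third law T² = 4π²r³/μ at r = 1.224×10^9 km, T = 8549 days = 8549 × 86400 s = 7.386336×10^8 s: μ = 4π²r³/T² = 1.32692×10^11 km³/s².
In km: r₁ = 1.79 × 1.496×10^8 = 2.67784×10^8 km; r₂ = 8.18 × 1.496×10^8 = 1.223728×10^9 km.
The Hohmann ellipse has a_t = (r₁ + r₂)/2 = 7.45756×10^8 km.
Circular speed at r = 1.223728×10^9 km: v_c = √(μ/r) = 10.413 km/s.
Vis-viva on the transfer ellipse at r = 1.223728×10^9 km gives v_t = √[μ(2/r − 1/a_t)] = 6.2399 km/s.
Δv₂ = |v_t − v_c| = |6.2399 − 10.413| = 4.173 km/s.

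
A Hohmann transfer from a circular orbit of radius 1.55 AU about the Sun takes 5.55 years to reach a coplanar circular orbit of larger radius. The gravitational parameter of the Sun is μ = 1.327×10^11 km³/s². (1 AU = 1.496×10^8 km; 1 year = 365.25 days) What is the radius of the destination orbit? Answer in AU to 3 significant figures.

In km: r₁ = 1.55 × 1.496×10^8 = 2.3188×10^8 km.
Transfer time t = 5.55 years × 365.25 × 86400 s = 1.7514468×10^8 s, and t = π√(a_t³/μ).
So a_t = (μ t²/π²)^(1/3) = (1.327×10^11 × (1.7514468×10^8)² / π²)^(1/3) = 7.4437×10^8 km.
Since a_t = (r₁ + r₂)/2, r₂ = 2a_t − r₁ = 2×7.4437×10^8 − 2.3188×10^8 = 1.25686×10^9 km.
In AU: r₂ = 1.25686×10^9 / 1.496×10^8 = 8.40 AU.

r₂ = 8.40 AU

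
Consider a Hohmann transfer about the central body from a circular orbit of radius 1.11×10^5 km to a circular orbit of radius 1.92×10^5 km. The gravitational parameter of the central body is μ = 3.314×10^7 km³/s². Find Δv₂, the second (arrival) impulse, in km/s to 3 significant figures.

Δv₂ = 1.89 km/s

The Hohmann ellipse has a_t = (r₁ + r₂)/2 = 1.515×10^5 km.
On the circular orbit at r = 1.920×10^5 km, v_c = √(μ/r) = 13.138 km/s.
Transfer-orbit speed at the same r (vis-viva, a = a_t): v_t = √[μ(2/r − 1/a_t)] = 11.246 km/s.
Δv₂ = |v_t − v_c| = |11.246 − 13.138| = 1.892 km/s.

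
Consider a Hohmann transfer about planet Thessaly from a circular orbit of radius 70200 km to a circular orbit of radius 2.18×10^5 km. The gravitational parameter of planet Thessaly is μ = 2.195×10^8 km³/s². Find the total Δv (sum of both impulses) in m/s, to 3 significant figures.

Δv = 22400 m/s

Transfer-ellipse semi-major axis a_t = (r₁ + r₂)/2 = (70200 + 2.180×10^5)/2 = 1.441×10^5 km.
At r₁ the circular-orbit speed is v₁ = √(μ/r₁) = 55.92 km/s.
Transfer-orbit speed at r₁ (vis-viva): v_p = √[μ(2/r₁ − 1/a_t)] = 68.78 km/s.
First burn Δv₁ = |v_p − v₁| = 12.86 km/s.
At r₂, v₂ = √(μ/r₂) = 31.7314 km/s.
Transfer-orbit speed at r₂: v_a = √[μ(2/r₂ − 1/a_t)] = 22.1475 km/s.
Second burn Δv₂ = |v₂ − v_a| = 9.584 km/s.
Δv = Δv₁ + Δv₂ = 12.86 + 9.584 = 22.44 km/s.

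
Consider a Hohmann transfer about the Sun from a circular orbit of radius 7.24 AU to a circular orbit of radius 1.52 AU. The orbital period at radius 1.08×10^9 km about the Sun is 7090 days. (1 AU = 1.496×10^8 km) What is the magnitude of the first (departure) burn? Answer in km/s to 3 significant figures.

From Kepler's third law T² = 4π²r³/μ at r = 1.08×10^9 km, T = 7090 days = 7090 × 86400 s = 6.12576×10^8 s: μ = 4π²r³/T² = 1.32529×10^11 km³/s².
In km: r₁ = 7.24 × 1.496×10^8 = 1.083104×10^9 km; r₂ = 1.52 × 1.496×10^8 = 2.27392×10^8 km.
Semi-major axis of the transfer orbit: a_t = (1.083104×10^9 + 2.27392×10^8)/2 = 6.55248×10^8 km.
Circular speed at r = 1.083104×10^9 km: v_c = √(μ/r) = 11.0617 km/s.
Transfer-orbit speed at the same r (vis-viva, a = a_t): v_t = √[μ(2/r − 1/a_t)] = 6.51636 km/s.
Δv₁ = |v_t − v_c| = |6.51636 − 11.0617| = 4.545 km/s.

Δv₁ = 4.55 km/s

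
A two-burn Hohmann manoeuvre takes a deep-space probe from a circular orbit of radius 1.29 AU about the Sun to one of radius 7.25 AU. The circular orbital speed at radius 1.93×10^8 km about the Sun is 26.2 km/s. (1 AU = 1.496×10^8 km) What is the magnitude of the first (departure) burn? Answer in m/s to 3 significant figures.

From the circular-orbit relation v² = μ/r at r = 1.93×10^8 km: μ = v²r = (26.2)² × 1.93×10^8 = 1.32483×10^11 km³/s².
In km: r₁ = 1.29 × 1.496×10^8 = 1.92984×10^8 km; r₂ = 7.25 × 1.496×10^8 = 1.0846×10^9 km.
The Hohmann ellipse has a_t = (r₁ + r₂)/2 = 6.38792×10^8 km.
On the circular orbit at r = 1.92984×10^8 km, v_c = √(μ/r) = 26.20 km/s.
Transfer-orbit speed at the same r (vis-viva, a = a_t): v_t = √[μ(2/r − 1/a_t)] = 34.14 km/s.
Δv₁ = |v_t − v_c| = |34.14 − 26.20| = 7.940 km/s.

Δv₁ = 7940 m/s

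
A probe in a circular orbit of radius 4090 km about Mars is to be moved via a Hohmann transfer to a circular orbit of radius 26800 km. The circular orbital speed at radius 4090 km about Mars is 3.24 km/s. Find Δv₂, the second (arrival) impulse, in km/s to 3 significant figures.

From the circular-orbit relation v² = μ/r at r = 4090 km: μ = v²r = (3.24)² × 4090 = 42935.2 km³/s².
Transfer-ellipse semi-major axis a_t = (r₁ + r₂)/2 = (4090 + 26800)/2 = 15445 km.
On the circular orbit at r = 26800 km, v_c = √(μ/r) = 1.2657 km/s.
Vis-viva on the transfer ellipse at r = 26800 km gives v_t = √[μ(2/r − 1/a_t)] = 0.65134 km/s.
Δv₂ = |v_t − v_c| = |0.65134 − 1.2657| = 0.6144 km/s.

Δv₂ = 0.614 km/s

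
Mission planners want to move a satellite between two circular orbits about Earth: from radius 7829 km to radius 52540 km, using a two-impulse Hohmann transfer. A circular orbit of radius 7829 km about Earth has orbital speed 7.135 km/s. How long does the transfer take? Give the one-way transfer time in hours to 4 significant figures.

t = 7.249 hours

From the circular-orbit relation v² = μ/r at r = 7829 km: μ = v²r = (7.135)² × 7829 = 3.98560×10^5 km³/s².
Transfer-ellipse semi-major axis a_t = (r₁ + r₂)/2 = (7829 + 52540)/2 = 30184.5 km.
By Kepler's third law the transfer-orbit period is T = 2π√(a_t³/μ), so t = T/2 = 26096 s.
Converting: 26096 s ÷ 3600 s/hour = 7.249 hours.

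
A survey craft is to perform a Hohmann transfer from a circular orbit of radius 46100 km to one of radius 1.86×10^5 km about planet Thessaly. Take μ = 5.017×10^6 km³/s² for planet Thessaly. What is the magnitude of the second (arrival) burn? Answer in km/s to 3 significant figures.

Transfer-ellipse semi-major axis a_t = (r₁ + r₂)/2 = (46100 + 1.860×10^5)/2 = 1.1605×10^5 km.
Circular speed at r = 1.860×10^5 km: v_c = √(μ/r) = 5.1936 km/s.
Transfer-orbit speed at the same r (vis-viva, a = a_t): v_t = √[μ(2/r − 1/a_t)] = 3.2734 km/s.
Δv₂ = |v_t − v_c| = |3.2734 − 5.1936| = 1.920 km/s.

Δv₂ = 1.92 km/s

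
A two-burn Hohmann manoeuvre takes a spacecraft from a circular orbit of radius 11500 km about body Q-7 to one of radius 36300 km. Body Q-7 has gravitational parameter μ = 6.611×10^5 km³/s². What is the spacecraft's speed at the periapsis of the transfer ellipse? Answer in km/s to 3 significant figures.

The Hohmann ellipse has a_t = (r₁ + r₂)/2 = 23900 km.
At periapsis, r = 11500 km.
Applying v² = μ(2/r − 1/a_t): v = 9.344 km/s.

v = 9.34 km/s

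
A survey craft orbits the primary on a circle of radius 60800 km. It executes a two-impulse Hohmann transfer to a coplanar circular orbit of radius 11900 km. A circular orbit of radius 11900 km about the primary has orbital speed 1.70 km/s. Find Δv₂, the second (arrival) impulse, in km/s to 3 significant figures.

Δv₂ = 0.499 km/s

From the circular-orbit relation v² = μ/r at r = 11900 km: μ = v²r = (1.70)² × 11900 = 34391.0 km³/s².
Semi-major axis of the transfer orbit: a_t = (60800 + 11900)/2 = 36350 km.
On the circular orbit at r = 11900 km, v_c = √(μ/r) = 1.7000 km/s.
Vis-viva on the transfer ellipse at r = 11900 km gives v_t = √[μ(2/r − 1/a_t)] = 2.1986 km/s.
Δv₂ = |v_t − v_c| = |2.1986 − 1.7000| = 0.4986 km/s.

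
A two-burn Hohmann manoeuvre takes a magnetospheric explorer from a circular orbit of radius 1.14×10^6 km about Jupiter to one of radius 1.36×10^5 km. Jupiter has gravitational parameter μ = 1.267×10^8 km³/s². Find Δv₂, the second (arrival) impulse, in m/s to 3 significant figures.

The Hohmann ellipse has a_t = (r₁ + r₂)/2 = 6.380×10^5 km.
On the circular orbit at r = 1.360×10^5 km, v_c = √(μ/r) = 30.52 km/s.
Transfer-orbit speed at the same r (vis-viva, a = a_t): v_t = √[μ(2/r − 1/a_t)] = 40.80 km/s.
Δv₂ = |v_t − v_c| = |40.80 − 30.52| = 10.28 km/s.

Δv₂ = 10300 m/s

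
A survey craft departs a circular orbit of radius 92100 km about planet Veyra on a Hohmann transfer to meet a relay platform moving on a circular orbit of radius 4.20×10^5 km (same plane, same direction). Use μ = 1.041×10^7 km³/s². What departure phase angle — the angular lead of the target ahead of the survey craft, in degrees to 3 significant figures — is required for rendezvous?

φ = 94.3°

The Hohmann ellipse has a_t = (r₁ + r₂)/2 = 2.5605×10^5 km.
Transfer time t = π√(a_t³/μ) = 1.26157×10^5 s.
The target's mean motion on its circular orbit is ω₂ = √(μ/r₂³) = 1.18536×10^-5 rad/s.
Angle swept by the target during transfer: ω₂·t = 1.4954 rad = 85.68°.
The survey craft traverses 180° on the transfer ellipse, so the target must lead by 180° − 85.68° = 94.3°.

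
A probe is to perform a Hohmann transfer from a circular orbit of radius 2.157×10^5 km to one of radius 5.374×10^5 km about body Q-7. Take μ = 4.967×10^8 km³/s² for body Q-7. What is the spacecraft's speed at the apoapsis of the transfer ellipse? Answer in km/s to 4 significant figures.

Semi-major axis of the transfer orbit: a_t = (2.157×10^5 + 5.374×10^5)/2 = 3.7655×10^5 km.
At apoapsis, r = 5.374×10^5 km.
Vis-viva: v = √[μ(2/r − 1/a_t)] = √[4.967×10^8 × (2/5.374×10^5 − 1/3.7655×10^5)] = 23.01 km/s.

v = 23.01 km/s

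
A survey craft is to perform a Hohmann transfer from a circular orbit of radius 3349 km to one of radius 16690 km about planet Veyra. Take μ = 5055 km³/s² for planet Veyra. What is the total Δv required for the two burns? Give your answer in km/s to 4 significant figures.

Δv = 0.5892 km/s

Transfer-ellipse semi-major axis a_t = (r₁ + r₂)/2 = (3349 + 16690)/2 = 10019.5 km.
Circular speed at r₁: v₁ = √(μ/r₁) = √(5055/3349) = 1.22858 km/s.
On the transfer ellipse at r₁, v² = μ(2/r − 1/a) gives v_p = √[μ(2/r₁ − 1/a_t)] = 1.58565 km/s.
First burn Δv₁ = |v_p − v₁| = 0.35707 km/s.
Circular speed at r₂: v₂ = √(μ/r₂) = 0.550342 km/s.
Transfer-orbit speed at r₂: v_a = √[μ(2/r₂ − 1/a_t)] = 0.318176 km/s.
Second burn Δv₂ = |v₂ − v_a| = 0.23217 km/s.
Total Δv = Δv₁ + Δv₂ = 0.5892 km/s.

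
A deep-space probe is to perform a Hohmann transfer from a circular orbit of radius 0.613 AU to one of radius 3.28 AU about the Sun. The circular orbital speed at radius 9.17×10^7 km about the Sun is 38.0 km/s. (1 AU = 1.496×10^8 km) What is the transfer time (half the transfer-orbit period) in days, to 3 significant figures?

t = 497 days

From the circular-orbit relation v² = μ/r at r = 9.17×10^7 km: μ = v²r = (38.0)² × 9.17×10^7 = 1.32415×10^11 km³/s².
In km: r₁ = 0.613 × 1.496×10^8 = 9.17048×10^7 km; r₂ = 3.28 × 1.496×10^8 = 4.90688×10^8 km.
Transfer-ellipse semi-major axis a_t = (r₁ + r₂)/2 = (9.17048×10^7 + 4.90688×10^8)/2 = 2.911964×10^8 km.
By Kepler's third law the transfer-orbit period is T = 2π√(a_t³/μ), so t = T/2 = 4.290×10^7 s.
Converting: 4.290×10^7 s ÷ 86400 s/day = 497 days.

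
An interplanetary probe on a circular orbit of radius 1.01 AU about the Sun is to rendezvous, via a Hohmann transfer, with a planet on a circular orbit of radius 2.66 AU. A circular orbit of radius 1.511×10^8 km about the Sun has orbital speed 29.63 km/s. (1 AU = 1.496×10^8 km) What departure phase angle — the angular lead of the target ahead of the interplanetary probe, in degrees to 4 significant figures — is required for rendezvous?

φ = 76.87°

From the circular-orbit relation v² = μ/r at r = 1.511×10^8 km: μ = v²r = (29.63)² × 1.511×10^8 = 1.32656×10^11 km³/s².
In km: r₁ = 1.01 × 1.496×10^8 = 1.51096×10^8 km; r₂ = 2.66 × 1.496×10^8 = 3.97936×10^8 km.
The Hohmann ellipse has a_t = (r₁ + r₂)/2 = 2.74516×10^8 km.
The half-period of the transfer ellipse is t = π√(a_t³/μ) = 3.923×10^7 s.
The target's mean motion on its circular orbit is ω₂ = √(μ/r₂³) = 4.588×10^-8 rad/s.
Angle swept by the target during transfer: ω₂·t = 1.800 rad = 103.13°.
Arrival is 180° from departure on the ellipse, so φ = 180° − 103.13° = 76.87°.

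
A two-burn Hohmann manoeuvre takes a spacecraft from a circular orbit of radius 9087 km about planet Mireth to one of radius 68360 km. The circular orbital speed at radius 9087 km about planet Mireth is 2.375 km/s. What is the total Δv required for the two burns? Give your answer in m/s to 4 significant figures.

From the circular-orbit relation v² = μ/r at r = 9087 km: μ = v²r = (2.375)² × 9087 = 51256.4 km³/s².
The Hohmann ellipse has a_t = (r₁ + r₂)/2 = 38723.5 km.
Circular speed at r₁: v₁ = √(μ/r₁) = √(51256.4/9087) = 2.3750 km/s.
On the transfer ellipse at r₁, v² = μ(2/r − 1/a) gives v_p = √[μ(2/r₁ − 1/a_t)] = 3.1556 km/s.
First burn Δv₁ = |v_p − v₁| = 0.7806 km/s.
At r₂, v₂ = √(μ/r₂) = 0.8659 km/s.
Transfer-orbit speed at r₂: v_a = √[μ(2/r₂ − 1/a_t)] = 0.4195 km/s.
Second burn Δv₂ = |v₂ − v_a| = 0.4464 km/s.
Δv = Δv₁ + Δv₂ = 0.7806 + 0.4464 = 1.227 km/s.

Δv = 1227 m/s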